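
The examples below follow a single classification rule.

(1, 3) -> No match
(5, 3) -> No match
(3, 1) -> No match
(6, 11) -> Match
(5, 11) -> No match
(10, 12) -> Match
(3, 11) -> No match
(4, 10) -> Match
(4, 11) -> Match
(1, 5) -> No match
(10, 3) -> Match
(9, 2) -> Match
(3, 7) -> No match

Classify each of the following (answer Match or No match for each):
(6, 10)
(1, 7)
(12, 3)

The classifier is using: product is even.
(6, 10): Match (6·10 = 60). (1, 7): No match (1·7 = 7). (12, 3): Match (12·3 = 36).

Match, No match, Match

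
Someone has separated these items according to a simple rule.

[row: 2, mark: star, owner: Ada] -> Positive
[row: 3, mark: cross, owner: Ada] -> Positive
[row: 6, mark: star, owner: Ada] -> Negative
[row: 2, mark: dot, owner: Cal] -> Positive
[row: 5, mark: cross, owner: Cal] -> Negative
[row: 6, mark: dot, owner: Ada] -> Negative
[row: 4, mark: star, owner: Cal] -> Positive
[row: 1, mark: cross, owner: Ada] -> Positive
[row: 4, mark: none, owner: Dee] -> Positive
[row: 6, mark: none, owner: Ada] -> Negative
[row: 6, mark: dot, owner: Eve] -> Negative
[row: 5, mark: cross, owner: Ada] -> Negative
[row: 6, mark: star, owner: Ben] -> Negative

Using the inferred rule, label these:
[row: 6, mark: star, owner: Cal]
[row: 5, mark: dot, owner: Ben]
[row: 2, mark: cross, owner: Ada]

The simplest hypothesis consistent with all the labels is: row ≤ 4.

Negative, Negative, Positive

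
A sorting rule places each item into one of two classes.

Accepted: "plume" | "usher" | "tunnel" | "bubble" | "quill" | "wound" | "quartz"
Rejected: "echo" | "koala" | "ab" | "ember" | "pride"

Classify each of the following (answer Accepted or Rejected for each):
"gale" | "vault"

Rejected, Accepted

The simplest hypothesis consistent with all the labels is: contains 'u'.
"gale": no 'u', doesn't qualify → Rejected.
"vault": has 'u', fits → Accepted.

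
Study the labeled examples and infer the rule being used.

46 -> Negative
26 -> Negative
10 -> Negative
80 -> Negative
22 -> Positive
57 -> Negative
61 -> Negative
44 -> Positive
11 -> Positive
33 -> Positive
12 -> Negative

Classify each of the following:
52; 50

Negative, Negative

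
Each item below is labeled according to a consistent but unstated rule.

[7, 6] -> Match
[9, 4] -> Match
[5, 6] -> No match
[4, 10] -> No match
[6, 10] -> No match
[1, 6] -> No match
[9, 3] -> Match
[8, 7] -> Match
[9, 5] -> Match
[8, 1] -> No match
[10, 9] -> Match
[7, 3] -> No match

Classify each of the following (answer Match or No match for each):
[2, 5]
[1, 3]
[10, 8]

One predicate separates the groups cleanly: first > second AND sum ≥ 11.
[2, 5]: No match (2 < 5, 2+5 = 7).
[1, 3]: No match (1 < 3, 1+3 = 4).
[10, 8]: Match (10 > 8, 10+8 = 18).

No match, No match, Match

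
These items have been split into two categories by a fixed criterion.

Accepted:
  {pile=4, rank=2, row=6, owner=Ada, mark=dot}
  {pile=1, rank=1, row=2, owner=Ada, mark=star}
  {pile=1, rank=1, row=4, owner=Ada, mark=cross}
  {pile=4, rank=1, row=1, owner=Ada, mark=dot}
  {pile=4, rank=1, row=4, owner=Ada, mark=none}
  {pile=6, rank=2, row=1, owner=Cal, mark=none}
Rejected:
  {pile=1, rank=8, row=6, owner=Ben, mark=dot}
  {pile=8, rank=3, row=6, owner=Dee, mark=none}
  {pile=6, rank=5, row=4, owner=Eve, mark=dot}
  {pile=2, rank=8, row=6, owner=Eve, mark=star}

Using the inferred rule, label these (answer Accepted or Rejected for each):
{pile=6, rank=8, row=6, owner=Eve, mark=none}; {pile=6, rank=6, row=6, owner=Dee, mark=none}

The simplest hypothesis consistent with all the labels is: rank ≤ 2.

Rejected, Rejected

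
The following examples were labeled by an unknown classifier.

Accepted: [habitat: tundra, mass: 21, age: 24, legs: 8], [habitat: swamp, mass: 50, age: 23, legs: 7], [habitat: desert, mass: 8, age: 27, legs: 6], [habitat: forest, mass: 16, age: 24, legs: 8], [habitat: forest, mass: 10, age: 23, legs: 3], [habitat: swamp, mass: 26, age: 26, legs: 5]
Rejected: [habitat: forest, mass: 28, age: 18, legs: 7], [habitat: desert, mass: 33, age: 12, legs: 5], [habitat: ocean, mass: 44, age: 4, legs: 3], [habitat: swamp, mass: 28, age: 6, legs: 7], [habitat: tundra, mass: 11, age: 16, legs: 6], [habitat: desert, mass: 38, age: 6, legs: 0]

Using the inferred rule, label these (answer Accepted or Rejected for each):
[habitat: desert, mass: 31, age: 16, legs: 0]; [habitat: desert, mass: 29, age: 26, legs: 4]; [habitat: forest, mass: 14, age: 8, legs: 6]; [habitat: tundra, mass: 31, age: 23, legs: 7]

The common property of the 'Accepted' items is: age ≥ 23. No 'Rejected' item has it.
[habitat: desert, mass: 31, age: 16, legs: 0] — age = 16, hence Rejected. [habitat: desert, mass: 29, age: 26, legs: 4] — age = 26, hence Accepted. [habitat: forest, mass: 14, age: 8, legs: 6] — age = 8, hence Rejected. [habitat: tundra, mass: 31, age: 23, legs: 7] — age = 23, hence Accepted.

Rejected, Accepted, Rejected, Accepted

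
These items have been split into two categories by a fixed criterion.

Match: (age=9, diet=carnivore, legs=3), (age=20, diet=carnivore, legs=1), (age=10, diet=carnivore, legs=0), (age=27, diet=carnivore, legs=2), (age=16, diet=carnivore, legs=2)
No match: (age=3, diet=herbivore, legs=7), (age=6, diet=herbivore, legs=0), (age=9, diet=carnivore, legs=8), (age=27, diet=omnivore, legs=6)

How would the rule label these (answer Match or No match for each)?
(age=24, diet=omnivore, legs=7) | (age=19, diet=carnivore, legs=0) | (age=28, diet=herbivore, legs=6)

No match, Match, No match

The rule appears to be: diet is carnivore AND legs ≤ 3.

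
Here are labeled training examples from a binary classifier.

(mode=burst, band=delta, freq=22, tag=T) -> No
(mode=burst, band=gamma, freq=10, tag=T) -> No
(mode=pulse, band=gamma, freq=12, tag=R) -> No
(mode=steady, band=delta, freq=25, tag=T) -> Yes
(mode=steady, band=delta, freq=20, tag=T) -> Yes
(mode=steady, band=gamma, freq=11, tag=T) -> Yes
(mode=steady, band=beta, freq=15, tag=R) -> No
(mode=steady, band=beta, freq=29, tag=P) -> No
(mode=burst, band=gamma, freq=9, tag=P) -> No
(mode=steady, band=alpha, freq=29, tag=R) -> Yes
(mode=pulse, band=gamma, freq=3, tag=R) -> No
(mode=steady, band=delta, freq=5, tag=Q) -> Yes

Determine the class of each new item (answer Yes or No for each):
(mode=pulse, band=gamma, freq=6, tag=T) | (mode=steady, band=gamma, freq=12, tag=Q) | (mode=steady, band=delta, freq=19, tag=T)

The pattern is that an item is 'Yes' exactly when: band is not beta AND mode is steady.
(mode=pulse, band=gamma, freq=6, tag=T) — band is gamma, mode is pulse, hence No. (mode=steady, band=gamma, freq=12, tag=Q) — band is gamma, mode is steady, hence Yes. (mode=steady, band=delta, freq=19, tag=T) — band is delta, mode is steady, hence Yes.

No, Yes, Yes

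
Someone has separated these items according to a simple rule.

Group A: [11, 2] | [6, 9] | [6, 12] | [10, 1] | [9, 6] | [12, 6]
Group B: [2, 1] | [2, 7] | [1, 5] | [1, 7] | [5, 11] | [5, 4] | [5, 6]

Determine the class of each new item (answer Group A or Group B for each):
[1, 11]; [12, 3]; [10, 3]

Group B, Group A, Group A

The common property of the 'Group A' items is: first ≥ 6. No 'Group B' item has it.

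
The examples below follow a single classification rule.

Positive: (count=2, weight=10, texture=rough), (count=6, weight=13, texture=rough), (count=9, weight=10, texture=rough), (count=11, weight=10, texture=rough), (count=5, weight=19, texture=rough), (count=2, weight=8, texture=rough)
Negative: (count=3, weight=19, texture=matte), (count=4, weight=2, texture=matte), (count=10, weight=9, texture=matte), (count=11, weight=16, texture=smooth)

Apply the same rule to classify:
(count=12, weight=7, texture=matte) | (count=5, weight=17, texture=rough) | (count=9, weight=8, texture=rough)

Looking at the examples, the only property every 'Positive' case has and every 'Negative' case lacks is: texture is rough.
(count=12, weight=7, texture=matte): texture is matte, doesn't qualify → Negative.
(count=5, weight=17, texture=rough): texture is rough, matches → Positive.
(count=9, weight=8, texture=rough): texture is rough, matches → Positive.

Negative, Positive, Positive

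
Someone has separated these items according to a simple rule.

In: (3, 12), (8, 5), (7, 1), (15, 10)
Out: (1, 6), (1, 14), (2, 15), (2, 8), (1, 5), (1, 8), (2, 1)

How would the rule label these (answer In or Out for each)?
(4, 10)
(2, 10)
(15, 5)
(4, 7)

In, Out, In, In

The distinguishing property — first ≥ 3 — holds for all the 'In' cases and none of the 'Out' cases.
In: (4, 10), since first 4. Out: (2, 10), since first 2. In: (15, 5), since first 15. In: (4, 7), since first 4.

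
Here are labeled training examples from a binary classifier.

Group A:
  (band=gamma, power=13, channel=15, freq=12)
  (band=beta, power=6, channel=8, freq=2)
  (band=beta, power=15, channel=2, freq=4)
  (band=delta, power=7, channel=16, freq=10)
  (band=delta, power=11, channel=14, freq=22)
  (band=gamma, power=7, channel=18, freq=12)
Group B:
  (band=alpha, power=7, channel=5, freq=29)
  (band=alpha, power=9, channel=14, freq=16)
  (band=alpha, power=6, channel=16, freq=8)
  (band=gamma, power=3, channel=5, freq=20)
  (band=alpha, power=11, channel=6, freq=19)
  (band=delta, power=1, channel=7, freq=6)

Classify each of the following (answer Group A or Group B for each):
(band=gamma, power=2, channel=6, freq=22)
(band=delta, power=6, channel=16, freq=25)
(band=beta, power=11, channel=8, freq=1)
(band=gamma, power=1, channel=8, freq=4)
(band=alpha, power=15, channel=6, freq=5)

The common property of the 'Group A' items is: band is not alpha AND power ≥ 6. No 'Group B' item has it.
(band=gamma, power=2, channel=6, freq=22): band is gamma, power = 2 — does not pass, so Group B.
(band=delta, power=6, channel=16, freq=25): band is delta, power = 6 — checks out, so Group A.
(band=beta, power=11, channel=8, freq=1): band is beta, power = 11 — checks out, so Group A.
(band=gamma, power=1, channel=8, freq=4): band is gamma, power = 1 — does not pass, so Group B.
(band=alpha, power=15, channel=6, freq=5): band is alpha, power = 15 — does not pass, so Group B.

Group B, Group A, Group A, Group B, Group B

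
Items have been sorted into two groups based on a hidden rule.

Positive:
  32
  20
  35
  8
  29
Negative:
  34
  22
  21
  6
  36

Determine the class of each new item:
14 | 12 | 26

All 'Positive' examples share one property — ≡ 2 (mod 3) — and every 'Negative' example lacks it.
14: 14 mod 3 = 2, checks out → Positive. 12: 12 mod 3 = 0, does not satisfy this → Negative. 26: 26 mod 3 = 2, checks out → Positive.

Positive, Negative, Positive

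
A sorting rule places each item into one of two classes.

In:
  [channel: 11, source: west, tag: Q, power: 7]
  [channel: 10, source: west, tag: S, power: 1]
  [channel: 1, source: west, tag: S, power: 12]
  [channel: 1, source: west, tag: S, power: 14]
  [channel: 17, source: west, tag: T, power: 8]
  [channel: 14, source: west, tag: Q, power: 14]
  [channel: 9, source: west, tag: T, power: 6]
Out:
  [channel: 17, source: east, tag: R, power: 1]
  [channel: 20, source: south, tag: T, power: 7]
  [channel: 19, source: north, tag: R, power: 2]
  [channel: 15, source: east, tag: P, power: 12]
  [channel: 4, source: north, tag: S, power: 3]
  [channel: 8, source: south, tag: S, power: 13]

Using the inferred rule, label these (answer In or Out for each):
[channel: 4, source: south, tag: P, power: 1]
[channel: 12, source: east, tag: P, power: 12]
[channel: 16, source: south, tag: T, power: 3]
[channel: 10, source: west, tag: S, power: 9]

Out, Out, Out, In

The rule appears to be: source is west.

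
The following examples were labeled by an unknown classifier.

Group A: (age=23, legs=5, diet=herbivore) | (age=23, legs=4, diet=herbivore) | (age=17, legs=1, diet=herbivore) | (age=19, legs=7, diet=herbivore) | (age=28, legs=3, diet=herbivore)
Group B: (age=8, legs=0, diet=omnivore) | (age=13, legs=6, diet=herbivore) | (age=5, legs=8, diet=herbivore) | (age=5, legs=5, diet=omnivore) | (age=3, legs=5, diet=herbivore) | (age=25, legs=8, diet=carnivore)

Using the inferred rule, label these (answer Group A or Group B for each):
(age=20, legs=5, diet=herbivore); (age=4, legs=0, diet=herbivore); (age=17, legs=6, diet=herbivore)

Group A, Group B, Group A

The pattern is that an item is 'Group A' exactly when: diet is herbivore AND age ≥ 17.
(age=20, legs=5, diet=herbivore) — diet is herbivore, age = 20, hence Group A. (age=4, legs=0, diet=herbivore) — diet is herbivore, age = 4, hence Group B. (age=17, legs=6, diet=herbivore) — diet is herbivore, age = 17, hence Group A.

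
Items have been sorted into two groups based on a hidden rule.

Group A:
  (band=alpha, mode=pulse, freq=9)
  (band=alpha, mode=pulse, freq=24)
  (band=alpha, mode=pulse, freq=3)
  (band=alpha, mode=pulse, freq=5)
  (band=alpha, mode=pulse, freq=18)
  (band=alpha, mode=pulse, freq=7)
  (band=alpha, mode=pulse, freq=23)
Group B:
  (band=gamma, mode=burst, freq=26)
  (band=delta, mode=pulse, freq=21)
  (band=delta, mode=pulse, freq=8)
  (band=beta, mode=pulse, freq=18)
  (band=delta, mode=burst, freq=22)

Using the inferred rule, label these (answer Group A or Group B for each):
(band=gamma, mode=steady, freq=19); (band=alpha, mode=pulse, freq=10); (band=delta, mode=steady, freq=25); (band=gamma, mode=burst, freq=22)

'Group A' ⟺ band is alpha.
(band=gamma, mode=steady, freq=19): band is gamma, fails the rule → Group B.
(band=alpha, mode=pulse, freq=10): band is alpha, fits → Group A.
(band=delta, mode=steady, freq=25): band is delta, fails the rule → Group B.
(band=gamma, mode=burst, freq=22): band is gamma, fails the rule → Group B.

Group B, Group A, Group B, Group B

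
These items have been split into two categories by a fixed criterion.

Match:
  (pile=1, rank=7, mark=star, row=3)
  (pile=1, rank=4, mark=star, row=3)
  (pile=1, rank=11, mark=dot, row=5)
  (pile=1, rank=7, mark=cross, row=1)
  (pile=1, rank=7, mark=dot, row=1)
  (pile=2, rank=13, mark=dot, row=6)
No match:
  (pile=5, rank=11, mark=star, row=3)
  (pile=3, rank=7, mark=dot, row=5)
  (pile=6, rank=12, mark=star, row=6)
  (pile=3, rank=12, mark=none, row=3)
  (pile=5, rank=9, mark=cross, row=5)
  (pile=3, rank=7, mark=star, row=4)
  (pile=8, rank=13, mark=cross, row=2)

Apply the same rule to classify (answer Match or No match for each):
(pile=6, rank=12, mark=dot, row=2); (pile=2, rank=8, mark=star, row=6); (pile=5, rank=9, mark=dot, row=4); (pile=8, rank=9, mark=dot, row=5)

The simplest hypothesis consistent with all the labels is: pile ≤ 2.
(pile=6, rank=12, mark=dot, row=2) — pile = 6, hence No match.
(pile=2, rank=8, mark=star, row=6) — pile = 2, hence Match.
(pile=5, rank=9, mark=dot, row=4) — pile = 5, hence No match.
(pile=8, rank=9, mark=dot, row=5) — pile = 8, hence No match.

No match, Match, No match, No match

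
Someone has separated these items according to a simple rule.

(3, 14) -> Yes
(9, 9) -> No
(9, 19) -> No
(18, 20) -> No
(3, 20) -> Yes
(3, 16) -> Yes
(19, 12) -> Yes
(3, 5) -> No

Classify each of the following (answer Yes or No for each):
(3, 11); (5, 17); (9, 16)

No, No, Yes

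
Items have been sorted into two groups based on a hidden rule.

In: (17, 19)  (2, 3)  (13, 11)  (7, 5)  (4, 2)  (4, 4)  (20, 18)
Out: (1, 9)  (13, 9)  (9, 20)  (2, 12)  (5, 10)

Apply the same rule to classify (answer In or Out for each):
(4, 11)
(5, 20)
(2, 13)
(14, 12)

Out, Out, Out, In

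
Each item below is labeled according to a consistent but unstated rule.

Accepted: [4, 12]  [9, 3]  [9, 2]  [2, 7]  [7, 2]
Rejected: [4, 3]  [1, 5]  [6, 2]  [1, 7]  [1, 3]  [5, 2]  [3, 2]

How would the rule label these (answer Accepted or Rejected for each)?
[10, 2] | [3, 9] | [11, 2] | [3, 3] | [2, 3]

Accepted, Accepted, Accepted, Rejected, Rejected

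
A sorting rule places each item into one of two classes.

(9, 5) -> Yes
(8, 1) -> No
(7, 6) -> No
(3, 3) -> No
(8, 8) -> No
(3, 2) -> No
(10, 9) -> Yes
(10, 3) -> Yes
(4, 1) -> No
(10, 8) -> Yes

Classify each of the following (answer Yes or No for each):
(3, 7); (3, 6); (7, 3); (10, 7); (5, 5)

No, No, No, Yes, No

The rule appears to be: first ≥ 9.
(3, 7): No (first 3). (3, 6): No (first 3). (7, 3): No (first 7). (10, 7): Yes (first 10). (5, 5): No (first 5).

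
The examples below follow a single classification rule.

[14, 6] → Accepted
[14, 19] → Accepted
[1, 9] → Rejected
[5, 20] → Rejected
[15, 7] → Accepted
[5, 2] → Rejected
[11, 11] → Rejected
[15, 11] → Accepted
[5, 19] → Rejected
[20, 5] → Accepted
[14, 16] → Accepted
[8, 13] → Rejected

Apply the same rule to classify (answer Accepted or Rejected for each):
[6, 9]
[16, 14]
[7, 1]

'Accepted' ⟺ first ≥ 13.
[6, 9]: first 6, does not fit → Rejected.
[16, 14]: first 16, meets the rule → Accepted.
[7, 1]: first 7, does not fit → Rejected.

Rejected, Accepted, Rejected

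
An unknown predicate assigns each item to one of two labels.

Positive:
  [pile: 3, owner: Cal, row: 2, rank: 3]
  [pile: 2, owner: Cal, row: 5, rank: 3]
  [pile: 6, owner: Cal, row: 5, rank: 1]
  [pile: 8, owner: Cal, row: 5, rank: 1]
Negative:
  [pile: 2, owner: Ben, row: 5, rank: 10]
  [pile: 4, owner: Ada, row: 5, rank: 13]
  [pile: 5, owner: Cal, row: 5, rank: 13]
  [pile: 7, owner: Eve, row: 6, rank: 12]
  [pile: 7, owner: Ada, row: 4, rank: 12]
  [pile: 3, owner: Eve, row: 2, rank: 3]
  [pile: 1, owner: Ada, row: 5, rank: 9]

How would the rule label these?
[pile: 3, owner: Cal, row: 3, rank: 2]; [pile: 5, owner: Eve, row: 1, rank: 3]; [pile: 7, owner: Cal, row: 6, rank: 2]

The classifier is using: owner is Cal AND rank ≤ 3.

Positive, Negative, Positive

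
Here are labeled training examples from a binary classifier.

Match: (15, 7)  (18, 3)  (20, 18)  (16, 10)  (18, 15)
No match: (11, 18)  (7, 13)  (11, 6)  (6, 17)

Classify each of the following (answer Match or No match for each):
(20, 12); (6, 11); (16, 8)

Match, No match, Match

A rule that fits every label: first ≥ 13 — true of each 'Match' example, false of each 'No match' one.
(20, 12) — first 20, hence Match. (6, 11) — first 6, hence No match. (16, 8) — first 16, hence Match.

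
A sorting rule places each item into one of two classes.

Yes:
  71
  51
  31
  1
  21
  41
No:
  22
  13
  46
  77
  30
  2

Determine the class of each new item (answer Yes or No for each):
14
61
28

No, Yes, No

The classifier is using: ends in digit 1.
14 — last digit 4, hence No.
61 — last digit 1, hence Yes.
28 — last digit 8, hence No.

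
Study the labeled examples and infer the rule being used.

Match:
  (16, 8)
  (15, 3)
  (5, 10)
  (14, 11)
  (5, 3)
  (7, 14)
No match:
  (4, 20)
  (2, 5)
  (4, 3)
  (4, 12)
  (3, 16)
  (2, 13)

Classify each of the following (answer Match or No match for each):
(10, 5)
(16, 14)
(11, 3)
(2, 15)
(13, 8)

The simplest hypothesis consistent with all the labels is: first ≥ 5.
(10, 5): Match (first 10). (16, 14): Match (first 16). (11, 3): Match (first 11). (2, 15): No match (first 2). (13, 8): Match (first 13).

Match, Match, Match, No match, Match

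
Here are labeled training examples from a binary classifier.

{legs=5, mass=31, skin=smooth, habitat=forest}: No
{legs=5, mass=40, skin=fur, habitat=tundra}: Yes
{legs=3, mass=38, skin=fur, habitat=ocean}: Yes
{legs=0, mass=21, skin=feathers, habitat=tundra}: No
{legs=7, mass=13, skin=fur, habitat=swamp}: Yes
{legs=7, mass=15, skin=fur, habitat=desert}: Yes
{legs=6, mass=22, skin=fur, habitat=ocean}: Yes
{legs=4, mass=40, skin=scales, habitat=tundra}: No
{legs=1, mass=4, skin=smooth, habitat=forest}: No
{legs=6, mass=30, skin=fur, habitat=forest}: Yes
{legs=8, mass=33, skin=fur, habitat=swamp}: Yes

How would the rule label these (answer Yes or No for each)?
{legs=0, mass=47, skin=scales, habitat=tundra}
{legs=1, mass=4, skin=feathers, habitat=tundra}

No, No

The classifier is using: skin is fur.
{legs=0, mass=47, skin=scales, habitat=tundra}: No (skin is scales).
{legs=1, mass=4, skin=feathers, habitat=tundra}: No (skin is feathers).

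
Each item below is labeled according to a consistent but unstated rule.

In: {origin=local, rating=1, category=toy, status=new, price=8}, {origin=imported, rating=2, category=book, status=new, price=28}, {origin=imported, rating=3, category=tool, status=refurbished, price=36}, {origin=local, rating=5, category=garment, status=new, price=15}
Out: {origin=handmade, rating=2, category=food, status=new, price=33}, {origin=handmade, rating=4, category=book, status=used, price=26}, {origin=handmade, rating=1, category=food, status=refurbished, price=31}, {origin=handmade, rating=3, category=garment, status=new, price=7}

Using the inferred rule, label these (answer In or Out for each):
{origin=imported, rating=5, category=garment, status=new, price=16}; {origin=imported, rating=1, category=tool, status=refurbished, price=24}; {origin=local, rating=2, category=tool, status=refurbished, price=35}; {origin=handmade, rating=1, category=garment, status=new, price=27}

In, In, In, Out

Checking candidate rules against both groups, what survives is: origin is not handmade.
{origin=imported, rating=5, category=garment, status=new, price=16}: origin is imported, matches → In. {origin=imported, rating=1, category=tool, status=refurbished, price=24}: origin is imported, matches → In. {origin=local, rating=2, category=tool, status=refurbished, price=35}: origin is local, matches → In. {origin=handmade, rating=1, category=garment, status=new, price=27}: origin is handmade, fails the rule → Out.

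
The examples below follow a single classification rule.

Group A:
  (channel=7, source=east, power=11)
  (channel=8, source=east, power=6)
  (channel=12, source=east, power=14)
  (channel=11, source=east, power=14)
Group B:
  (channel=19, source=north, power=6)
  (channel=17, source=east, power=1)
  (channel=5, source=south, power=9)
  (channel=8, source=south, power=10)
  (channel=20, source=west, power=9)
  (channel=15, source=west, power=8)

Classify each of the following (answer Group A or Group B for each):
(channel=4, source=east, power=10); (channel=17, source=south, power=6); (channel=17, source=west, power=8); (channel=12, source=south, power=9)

A rule that fits every label: source is east AND power ≥ 6 — true of each 'Group A' example, false of each 'Group B' one.

Group A, Group B, Group B, Group B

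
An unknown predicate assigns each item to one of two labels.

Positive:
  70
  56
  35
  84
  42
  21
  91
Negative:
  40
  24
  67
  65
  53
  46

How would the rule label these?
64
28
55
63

The distinguishing property — multiple of 7 — holds for all the 'Positive' cases and none of the 'Negative' cases.
64: 64 = 7·9 + 1 — doesn't match, so Negative. 28: 28 = 7·4 — satisfies this, so Positive. 55: 55 = 7·7 + 6 — doesn't match, so Negative. 63: 63 = 7·9 — satisfies this, so Positive.

Negative, Positive, Negative, Positive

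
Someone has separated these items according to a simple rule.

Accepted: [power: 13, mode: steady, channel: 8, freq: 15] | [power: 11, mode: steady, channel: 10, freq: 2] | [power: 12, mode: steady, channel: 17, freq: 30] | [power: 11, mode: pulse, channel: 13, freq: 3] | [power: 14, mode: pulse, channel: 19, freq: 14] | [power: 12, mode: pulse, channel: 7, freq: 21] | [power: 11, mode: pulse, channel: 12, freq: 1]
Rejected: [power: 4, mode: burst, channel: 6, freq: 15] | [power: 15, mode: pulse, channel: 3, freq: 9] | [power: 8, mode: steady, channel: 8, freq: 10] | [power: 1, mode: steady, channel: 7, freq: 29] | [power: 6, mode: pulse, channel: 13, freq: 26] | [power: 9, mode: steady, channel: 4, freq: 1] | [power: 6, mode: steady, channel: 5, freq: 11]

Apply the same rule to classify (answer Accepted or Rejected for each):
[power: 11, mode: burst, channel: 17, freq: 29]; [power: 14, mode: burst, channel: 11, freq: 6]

Accepted, Accepted

All 'Accepted' examples share one property — power ≥ 11 AND power ≤ 14 — and every 'Rejected' example lacks it.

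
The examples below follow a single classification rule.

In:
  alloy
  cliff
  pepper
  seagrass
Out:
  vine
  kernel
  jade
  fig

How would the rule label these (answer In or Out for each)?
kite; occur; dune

The distinguishing property — has a double letter — holds for all the 'In' cases and none of the 'Out' cases.
kite: no doubled letter — doesn't match, so Out. occur: 'cc' doubled — meets the rule, so In. dune: no doubled letter — doesn't match, so Out.

Out, In, Out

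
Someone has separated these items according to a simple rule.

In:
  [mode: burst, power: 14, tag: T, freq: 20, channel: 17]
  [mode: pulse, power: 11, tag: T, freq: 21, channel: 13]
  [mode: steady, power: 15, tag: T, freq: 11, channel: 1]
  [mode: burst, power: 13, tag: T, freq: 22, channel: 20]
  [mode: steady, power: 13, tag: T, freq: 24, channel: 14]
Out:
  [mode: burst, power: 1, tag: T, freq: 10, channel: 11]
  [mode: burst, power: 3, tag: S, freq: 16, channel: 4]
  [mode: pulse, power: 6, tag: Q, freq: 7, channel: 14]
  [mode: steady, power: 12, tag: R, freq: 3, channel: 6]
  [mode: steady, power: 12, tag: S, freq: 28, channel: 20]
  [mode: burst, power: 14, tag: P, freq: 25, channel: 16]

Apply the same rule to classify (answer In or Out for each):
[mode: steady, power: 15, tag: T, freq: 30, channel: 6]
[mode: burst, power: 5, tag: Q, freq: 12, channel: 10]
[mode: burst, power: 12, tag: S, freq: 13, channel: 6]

All 'In' examples share one property — tag is T AND freq ≥ 11 — and every 'Out' example lacks it.
[mode: steady, power: 15, tag: T, freq: 30, channel: 6] — tag is T, freq = 30, hence In. [mode: burst, power: 5, tag: Q, freq: 12, channel: 10] — tag is Q, freq = 12, hence Out. [mode: burst, power: 12, tag: S, freq: 13, channel: 6] — tag is S, freq = 13, hence Out.

In, Out, Out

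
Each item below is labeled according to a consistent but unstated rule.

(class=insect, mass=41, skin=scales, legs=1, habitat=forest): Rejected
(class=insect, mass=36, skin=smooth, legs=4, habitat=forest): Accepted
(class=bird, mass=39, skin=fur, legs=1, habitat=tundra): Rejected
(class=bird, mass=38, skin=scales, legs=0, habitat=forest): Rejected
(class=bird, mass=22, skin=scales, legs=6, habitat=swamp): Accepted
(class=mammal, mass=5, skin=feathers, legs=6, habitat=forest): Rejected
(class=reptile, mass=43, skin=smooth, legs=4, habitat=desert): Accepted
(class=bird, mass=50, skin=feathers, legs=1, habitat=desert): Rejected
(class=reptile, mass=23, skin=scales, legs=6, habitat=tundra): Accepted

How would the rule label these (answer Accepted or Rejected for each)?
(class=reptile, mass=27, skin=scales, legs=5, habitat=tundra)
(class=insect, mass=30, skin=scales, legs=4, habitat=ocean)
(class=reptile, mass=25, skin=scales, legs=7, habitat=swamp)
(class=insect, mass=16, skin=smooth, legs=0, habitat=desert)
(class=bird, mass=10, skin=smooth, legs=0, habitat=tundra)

Accepted, Accepted, Accepted, Rejected, Rejected

The rule appears to be: mass ≥ 22 AND legs ≥ 4.
(class=reptile, mass=27, skin=scales, legs=5, habitat=tundra) → mass = 27, legs = 5 → Accepted. (class=insect, mass=30, skin=scales, legs=4, habitat=ocean) → mass = 30, legs = 4 → Accepted. (class=reptile, mass=25, skin=scales, legs=7, habitat=swamp) → mass = 25, legs = 7 → Accepted. (class=insect, mass=16, skin=smooth, legs=0, habitat=desert) → mass = 16, legs = 0 → Rejected. (class=bird, mass=10, skin=smooth, legs=0, habitat=tundra) → mass = 10, legs = 0 → Rejected.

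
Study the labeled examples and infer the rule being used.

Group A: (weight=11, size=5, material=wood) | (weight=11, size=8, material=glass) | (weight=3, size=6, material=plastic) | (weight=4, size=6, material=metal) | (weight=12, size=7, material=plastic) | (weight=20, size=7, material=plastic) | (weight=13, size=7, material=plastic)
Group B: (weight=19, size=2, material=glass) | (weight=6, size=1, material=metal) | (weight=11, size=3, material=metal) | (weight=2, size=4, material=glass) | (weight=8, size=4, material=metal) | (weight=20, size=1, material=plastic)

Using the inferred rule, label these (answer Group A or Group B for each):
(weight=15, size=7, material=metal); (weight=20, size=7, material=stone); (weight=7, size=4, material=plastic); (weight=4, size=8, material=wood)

A rule that fits every label: size ≥ 5 — true of each 'Group A' example, false of each 'Group B' one.
(weight=15, size=7, material=metal) — size = 7, hence Group A. (weight=20, size=7, material=stone) — size = 7, hence Group A. (weight=7, size=4, material=plastic) — size = 4, hence Group B. (weight=4, size=8, material=wood) — size = 8, hence Group A.

Group A, Group A, Group B, Group A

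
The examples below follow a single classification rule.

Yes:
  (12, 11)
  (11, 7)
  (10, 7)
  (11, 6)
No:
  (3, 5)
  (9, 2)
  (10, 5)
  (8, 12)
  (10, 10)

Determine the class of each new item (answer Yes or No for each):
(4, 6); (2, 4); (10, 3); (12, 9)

The distinguishing property — first > second AND sum ≥ 17 — holds for all the 'Yes' cases and none of the 'No' cases.
(4, 6) — 4 < 6, 4+6 = 10, hence No. (2, 4) — 2 < 4, 2+4 = 6, hence No. (10, 3) — 10 > 3, 10+3 = 13, hence No. (12, 9) — 12 > 9, 12+9 = 21, hence Yes.

No, No, No, Yes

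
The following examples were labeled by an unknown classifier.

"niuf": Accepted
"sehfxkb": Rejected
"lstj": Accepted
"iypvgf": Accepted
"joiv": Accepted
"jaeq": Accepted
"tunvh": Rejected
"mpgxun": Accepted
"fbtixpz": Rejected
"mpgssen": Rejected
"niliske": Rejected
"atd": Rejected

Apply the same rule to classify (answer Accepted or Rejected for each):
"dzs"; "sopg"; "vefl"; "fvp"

The rule appears to be: even length.
"dzs" — length 3, hence Rejected. "sopg" — length 4, hence Accepted. "vefl" — length 4, hence Accepted. "fvp" — length 3, hence Rejected.

Rejected, Accepted, Accepted, Rejected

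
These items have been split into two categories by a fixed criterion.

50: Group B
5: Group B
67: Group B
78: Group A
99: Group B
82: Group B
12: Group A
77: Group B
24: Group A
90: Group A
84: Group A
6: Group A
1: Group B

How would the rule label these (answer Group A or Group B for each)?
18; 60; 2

Group A, Group A, Group B

The pattern is that an item is 'Group A' exactly when: multiple of 6.
18: Group A (18 = 6·3).
60: Group A (60 = 6·10).
2: Group B (2 = 6·0 + 2).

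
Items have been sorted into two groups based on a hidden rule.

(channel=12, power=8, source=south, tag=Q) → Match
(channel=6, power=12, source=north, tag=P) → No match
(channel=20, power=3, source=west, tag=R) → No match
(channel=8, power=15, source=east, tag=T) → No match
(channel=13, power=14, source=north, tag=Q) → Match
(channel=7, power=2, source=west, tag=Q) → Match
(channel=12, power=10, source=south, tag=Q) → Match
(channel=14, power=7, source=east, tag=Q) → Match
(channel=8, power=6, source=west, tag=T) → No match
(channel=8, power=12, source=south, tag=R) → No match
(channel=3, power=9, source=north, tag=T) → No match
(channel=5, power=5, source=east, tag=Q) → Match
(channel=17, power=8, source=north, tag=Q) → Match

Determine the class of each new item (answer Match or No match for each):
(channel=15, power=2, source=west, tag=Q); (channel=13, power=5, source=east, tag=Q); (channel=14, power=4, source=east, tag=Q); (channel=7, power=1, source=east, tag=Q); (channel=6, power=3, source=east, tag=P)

Match, Match, Match, Match, No match

The distinguishing property — tag is Q — holds for all the 'Match' cases and none of the 'No match' cases.
(channel=15, power=2, source=west, tag=Q): tag is Q, matches → Match.
(channel=13, power=5, source=east, tag=Q): tag is Q, matches → Match.
(channel=14, power=4, source=east, tag=Q): tag is Q, matches → Match.
(channel=7, power=1, source=east, tag=Q): tag is Q, matches → Match.
(channel=6, power=3, source=east, tag=P): tag is P, fails this test → No match.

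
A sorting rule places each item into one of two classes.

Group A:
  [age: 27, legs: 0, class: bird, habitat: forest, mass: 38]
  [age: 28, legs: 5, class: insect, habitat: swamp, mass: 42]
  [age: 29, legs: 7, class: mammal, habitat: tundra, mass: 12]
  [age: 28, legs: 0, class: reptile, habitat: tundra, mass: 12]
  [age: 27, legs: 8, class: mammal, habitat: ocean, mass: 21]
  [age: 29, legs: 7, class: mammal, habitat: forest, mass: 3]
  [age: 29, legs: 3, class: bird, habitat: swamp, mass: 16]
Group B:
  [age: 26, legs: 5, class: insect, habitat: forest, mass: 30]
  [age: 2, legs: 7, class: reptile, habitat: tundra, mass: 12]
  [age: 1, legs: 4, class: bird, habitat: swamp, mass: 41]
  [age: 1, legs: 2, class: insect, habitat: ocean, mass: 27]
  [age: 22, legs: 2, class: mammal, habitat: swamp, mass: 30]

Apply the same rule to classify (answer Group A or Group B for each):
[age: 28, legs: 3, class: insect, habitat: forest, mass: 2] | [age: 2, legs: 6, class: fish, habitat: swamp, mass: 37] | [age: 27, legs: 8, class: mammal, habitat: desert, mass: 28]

The simplest hypothesis consistent with all the labels is: age ≥ 27.

Group A, Group B, Group A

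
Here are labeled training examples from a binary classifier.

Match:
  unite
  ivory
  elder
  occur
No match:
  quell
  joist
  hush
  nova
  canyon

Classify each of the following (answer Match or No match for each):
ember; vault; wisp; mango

Match, No match, No match, No match

Every 'Match' example satisfies: starts with a vowel. None of the 'No match' examples do.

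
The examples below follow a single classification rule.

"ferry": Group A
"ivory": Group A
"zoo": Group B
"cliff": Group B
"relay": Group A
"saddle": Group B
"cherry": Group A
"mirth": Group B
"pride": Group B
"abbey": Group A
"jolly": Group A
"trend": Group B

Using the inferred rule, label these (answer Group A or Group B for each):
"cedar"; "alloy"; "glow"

'Group A' ⟺ contains 'y'.

Group B, Group A, Group B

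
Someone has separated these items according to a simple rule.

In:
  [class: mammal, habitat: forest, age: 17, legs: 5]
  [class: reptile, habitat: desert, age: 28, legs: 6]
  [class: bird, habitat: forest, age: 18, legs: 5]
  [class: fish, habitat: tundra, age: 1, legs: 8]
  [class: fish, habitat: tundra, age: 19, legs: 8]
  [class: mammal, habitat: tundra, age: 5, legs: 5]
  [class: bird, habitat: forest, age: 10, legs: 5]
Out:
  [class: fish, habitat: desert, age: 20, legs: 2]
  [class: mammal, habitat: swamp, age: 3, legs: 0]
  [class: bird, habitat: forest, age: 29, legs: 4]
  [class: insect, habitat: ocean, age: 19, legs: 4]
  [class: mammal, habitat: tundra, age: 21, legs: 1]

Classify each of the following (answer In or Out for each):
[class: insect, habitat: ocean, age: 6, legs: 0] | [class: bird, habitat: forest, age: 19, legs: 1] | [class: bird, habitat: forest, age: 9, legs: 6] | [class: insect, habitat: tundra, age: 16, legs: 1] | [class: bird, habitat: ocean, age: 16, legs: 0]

Out, Out, In, Out, Out

The pattern is that an item is 'In' exactly when: legs ≥ 5.
[class: insect, habitat: ocean, age: 6, legs: 0]: legs = 0, doesn't qualify → Out.
[class: bird, habitat: forest, age: 19, legs: 1]: legs = 1, doesn't qualify → Out.
[class: bird, habitat: forest, age: 9, legs: 6]: legs = 6, matches → In.
[class: insect, habitat: tundra, age: 16, legs: 1]: legs = 1, doesn't qualify → Out.
[class: bird, habitat: ocean, age: 16, legs: 0]: legs = 0, doesn't qualify → Out.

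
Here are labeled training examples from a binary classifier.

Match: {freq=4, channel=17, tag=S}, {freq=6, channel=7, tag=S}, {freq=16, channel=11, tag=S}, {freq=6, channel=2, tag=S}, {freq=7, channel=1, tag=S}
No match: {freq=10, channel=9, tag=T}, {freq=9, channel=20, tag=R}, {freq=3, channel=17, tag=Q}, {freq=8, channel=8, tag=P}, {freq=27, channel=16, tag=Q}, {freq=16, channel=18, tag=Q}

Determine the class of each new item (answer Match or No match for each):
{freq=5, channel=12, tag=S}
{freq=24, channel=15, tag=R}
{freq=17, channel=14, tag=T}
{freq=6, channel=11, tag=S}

Match, No match, No match, Match

The distinguishing property — tag is S — holds for all the 'Match' cases and none of the 'No match' cases.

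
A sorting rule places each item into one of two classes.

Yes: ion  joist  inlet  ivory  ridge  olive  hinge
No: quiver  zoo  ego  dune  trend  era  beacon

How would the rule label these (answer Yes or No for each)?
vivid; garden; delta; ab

Yes, No, No, No

Every 'Yes' example satisfies: odd length AND contains 'i'. None of the 'No' examples do.
vivid → length 5, has 'i' → Yes.
garden → length 6, no 'i' → No.
delta → length 5, no 'i' → No.
ab → length 2, no 'i' → No.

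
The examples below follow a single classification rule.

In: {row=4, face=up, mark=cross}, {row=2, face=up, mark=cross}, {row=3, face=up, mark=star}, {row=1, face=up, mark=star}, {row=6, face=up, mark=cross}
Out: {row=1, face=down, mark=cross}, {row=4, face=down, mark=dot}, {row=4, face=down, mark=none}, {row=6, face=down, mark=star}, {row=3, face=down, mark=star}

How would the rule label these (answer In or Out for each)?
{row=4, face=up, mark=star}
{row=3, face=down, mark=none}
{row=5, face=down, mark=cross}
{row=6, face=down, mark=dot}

A rule that fits every label: face is up — true of each 'In' example, false of each 'Out' one.

In, Out, Out, Out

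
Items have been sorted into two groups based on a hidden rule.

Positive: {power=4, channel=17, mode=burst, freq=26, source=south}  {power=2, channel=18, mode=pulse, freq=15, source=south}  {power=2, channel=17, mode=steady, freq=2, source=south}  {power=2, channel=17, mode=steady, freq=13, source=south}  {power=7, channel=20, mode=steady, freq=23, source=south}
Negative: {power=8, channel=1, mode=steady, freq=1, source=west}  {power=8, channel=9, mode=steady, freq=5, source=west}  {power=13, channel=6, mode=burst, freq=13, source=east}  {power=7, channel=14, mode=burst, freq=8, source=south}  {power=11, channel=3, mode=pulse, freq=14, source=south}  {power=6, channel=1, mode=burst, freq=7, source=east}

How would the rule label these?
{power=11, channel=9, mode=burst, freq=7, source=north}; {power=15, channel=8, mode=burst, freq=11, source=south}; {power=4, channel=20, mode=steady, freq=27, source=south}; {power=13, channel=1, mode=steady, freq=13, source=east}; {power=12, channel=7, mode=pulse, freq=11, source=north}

Negative, Negative, Positive, Negative, Negative

All 'Positive' examples share one property — channel ≥ 17 — and every 'Negative' example lacks it.
{power=11, channel=9, mode=burst, freq=7, source=north}: channel = 9 — does not pass, so Negative.
{power=15, channel=8, mode=burst, freq=11, source=south}: channel = 8 — does not pass, so Negative.
{power=4, channel=20, mode=steady, freq=27, source=south}: channel = 20 — meets the rule, so Positive.
{power=13, channel=1, mode=steady, freq=13, source=east}: channel = 1 — does not pass, so Negative.
{power=12, channel=7, mode=pulse, freq=11, source=north}: channel = 7 — does not pass, so Negative.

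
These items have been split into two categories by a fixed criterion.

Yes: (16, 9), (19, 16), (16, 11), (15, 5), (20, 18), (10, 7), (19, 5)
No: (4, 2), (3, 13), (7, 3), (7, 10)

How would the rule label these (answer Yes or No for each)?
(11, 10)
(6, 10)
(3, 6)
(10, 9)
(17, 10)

Yes, No, No, Yes, Yes

Rule: first ≥ 9. This holds for each 'Yes' example and fails for each 'No' one.
Yes: (11, 10), since first 11.
No: (6, 10), since first 6.
No: (3, 6), since first 3.
Yes: (10, 9), since first 10.
Yes: (17, 10), since first 17.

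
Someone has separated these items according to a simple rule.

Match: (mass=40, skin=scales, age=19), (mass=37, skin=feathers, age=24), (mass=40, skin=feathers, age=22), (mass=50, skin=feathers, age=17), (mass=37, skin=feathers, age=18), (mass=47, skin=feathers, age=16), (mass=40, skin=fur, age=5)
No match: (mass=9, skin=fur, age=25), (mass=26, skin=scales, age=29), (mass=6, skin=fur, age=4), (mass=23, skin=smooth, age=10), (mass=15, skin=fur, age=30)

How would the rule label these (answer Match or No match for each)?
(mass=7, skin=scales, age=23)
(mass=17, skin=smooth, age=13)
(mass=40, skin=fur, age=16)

No match, No match, Match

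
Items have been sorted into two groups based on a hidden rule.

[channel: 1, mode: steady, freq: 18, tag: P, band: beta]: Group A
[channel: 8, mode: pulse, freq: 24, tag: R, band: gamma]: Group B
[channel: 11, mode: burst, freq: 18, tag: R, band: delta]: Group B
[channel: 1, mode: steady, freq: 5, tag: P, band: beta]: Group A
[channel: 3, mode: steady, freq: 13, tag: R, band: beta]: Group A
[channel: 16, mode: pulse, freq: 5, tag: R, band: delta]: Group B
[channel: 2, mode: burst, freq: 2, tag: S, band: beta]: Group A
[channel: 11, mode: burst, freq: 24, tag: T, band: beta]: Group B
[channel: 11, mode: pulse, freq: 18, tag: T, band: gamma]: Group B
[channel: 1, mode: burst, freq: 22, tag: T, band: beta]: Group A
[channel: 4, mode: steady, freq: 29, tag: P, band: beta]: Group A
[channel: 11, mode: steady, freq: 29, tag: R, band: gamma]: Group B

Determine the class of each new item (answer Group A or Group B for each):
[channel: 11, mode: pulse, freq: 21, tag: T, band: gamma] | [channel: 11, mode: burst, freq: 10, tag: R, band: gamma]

The simplest hypothesis consistent with all the labels is: channel ≤ 4.
[channel: 11, mode: pulse, freq: 21, tag: T, band: gamma]: channel = 11, fails the rule → Group B.
[channel: 11, mode: burst, freq: 10, tag: R, band: gamma]: channel = 11, fails the rule → Group B.

Group B, Group B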